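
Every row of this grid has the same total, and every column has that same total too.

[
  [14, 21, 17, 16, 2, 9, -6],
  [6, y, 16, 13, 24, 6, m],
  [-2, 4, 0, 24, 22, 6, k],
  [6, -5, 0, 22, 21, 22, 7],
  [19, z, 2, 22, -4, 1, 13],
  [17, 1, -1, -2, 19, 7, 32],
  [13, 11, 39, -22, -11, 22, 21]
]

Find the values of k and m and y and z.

Rows 1 and 4 both sum to 73, so that's the common total.
Row 3 has -2 + 4 + 0 + 24 + 22 + 6 = 54; the blank must be 73 − 54 = 19.
Column 7 has -6 + 19 + 7 + 13 + 32 + 21 = 86; the blank must be 73 − 86 = -13.
Row 2 has 6 + 16 + 13 + 24 + 6 − 13 = 52; the blank must be 73 − 52 = 21.
Row 5 has 19 + 2 + 22 − 4 + 1 + 13 = 53; the blank must be 73 − 53 = 20.

k = 19, m = -13, y = 21, z = 20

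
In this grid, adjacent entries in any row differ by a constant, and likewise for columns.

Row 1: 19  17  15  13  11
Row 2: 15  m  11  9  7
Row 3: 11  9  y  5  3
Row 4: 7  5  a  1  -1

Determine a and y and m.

a = 3, y = 7, m = 13

Along each row the entries change by -2 per step; down each column they change by -4.
Row 4: from 7 at column 1, stepping by -2 to column 3 gives 3.
Row 3: from 11 at column 1, stepping by -2 to column 3 gives 7.
Row 2: from 15 at column 1, stepping by -2 to column 2 gives 13.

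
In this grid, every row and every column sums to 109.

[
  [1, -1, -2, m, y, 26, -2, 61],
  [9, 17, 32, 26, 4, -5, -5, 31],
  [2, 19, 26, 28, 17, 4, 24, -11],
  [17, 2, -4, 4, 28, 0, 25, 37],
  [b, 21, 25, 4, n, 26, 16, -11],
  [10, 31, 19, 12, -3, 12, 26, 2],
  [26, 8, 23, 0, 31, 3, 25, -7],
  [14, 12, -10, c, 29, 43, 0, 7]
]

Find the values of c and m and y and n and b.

Column 1: 1 + 9 + 2 + 17 + 10 + 26 + 14 = 79, so its missing entry is 109 − 79 = 30.
Row 5: 30 + 21 + 25 + 4 + 26 + 16 − 11 = 111, so its missing entry is 109 − 111 = -2.
Column 5: 4 + 17 + 28 − 2 − 3 + 31 + 29 = 104, so its missing entry is 109 − 104 = 5.
Row 1: 1 − 1 − 2 + 5 + 26 − 2 + 61 = 88, so its missing entry is 109 − 88 = 21.
Row 8: 14 + 12 − 10 + 29 + 43 + 0 + 7 = 95, so its missing entry is 109 − 95 = 14.

c = 14, m = 21, y = 5, n = -2, b = 30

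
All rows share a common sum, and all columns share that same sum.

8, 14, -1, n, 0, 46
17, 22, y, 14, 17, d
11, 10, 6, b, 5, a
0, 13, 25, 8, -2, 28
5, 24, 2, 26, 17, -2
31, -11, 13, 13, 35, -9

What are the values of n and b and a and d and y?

n = 5, b = 6, a = 34, d = -25, y = 27

Rows 4 and 5 both sum to 72, so that's the common total.
Column 3 has -1 + 6 + 25 + 2 + 13 = 45; the blank must be 72 − 45 = 27.
Row 2 has 17 + 22 + 27 + 14 + 17 = 97; the blank must be 72 − 97 = -25.
Row 1 has 8 + 14 − 1 + 0 + 46 = 67; the blank must be 72 − 67 = 5.
Column 4 has 5 + 14 + 8 + 26 + 13 = 66; the blank must be 72 − 66 = 6.
Row 3 has 11 + 10 + 6 + 6 + 5 = 38; the blank must be 72 − 38 = 34.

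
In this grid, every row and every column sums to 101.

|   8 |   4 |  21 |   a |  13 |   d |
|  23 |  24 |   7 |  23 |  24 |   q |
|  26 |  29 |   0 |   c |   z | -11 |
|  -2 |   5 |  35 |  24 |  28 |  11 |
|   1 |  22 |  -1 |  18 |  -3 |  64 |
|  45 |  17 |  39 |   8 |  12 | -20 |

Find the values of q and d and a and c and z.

Column 5: 13 + 24 + 28 − 3 + 12 = 74, so its missing entry is 101 − 74 = 27.
Row 2: 23 + 24 + 7 + 23 + 24 = 101, so its missing entry is 101 − 101 = 0.
Row 3: 26 + 29 + 0 + 27 − 11 = 71, so its missing entry is 101 − 71 = 30.
Column 4: 23 + 30 + 24 + 18 + 8 = 103, so its missing entry is 101 − 103 = -2.
Row 1: 8 + 4 + 21 − 2 + 13 = 44, so its missing entry is 101 − 44 = 57.

q = 0, d = 57, a = -2, c = 30, z = 27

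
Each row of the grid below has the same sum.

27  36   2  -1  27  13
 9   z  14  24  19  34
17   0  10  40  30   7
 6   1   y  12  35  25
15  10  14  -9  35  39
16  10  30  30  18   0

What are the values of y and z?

y = 25, z = 4

The complete rows each total 104.
Row 4 is missing 104 − 79 = 25 (since 6 + 1 + 12 + 35 + 25 = 79).
Row 2 is missing 104 − 100 = 4 (since 9 + 14 + 24 + 19 + 34 = 100).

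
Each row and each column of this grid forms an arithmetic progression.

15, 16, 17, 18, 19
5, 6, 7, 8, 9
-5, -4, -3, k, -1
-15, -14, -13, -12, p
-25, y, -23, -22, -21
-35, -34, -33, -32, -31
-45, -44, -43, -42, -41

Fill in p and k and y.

p = -11, k = -2, y = -24

Along each row the entries change by 1 per step; down each column they change by -10.
Row 4: from -15 at column 1, stepping by 1 to column 5 gives -11.
Row 3: from -5 at column 1, stepping by 1 to column 4 gives -2.
Row 5: from -25 at column 1, stepping by 1 to column 2 gives -24.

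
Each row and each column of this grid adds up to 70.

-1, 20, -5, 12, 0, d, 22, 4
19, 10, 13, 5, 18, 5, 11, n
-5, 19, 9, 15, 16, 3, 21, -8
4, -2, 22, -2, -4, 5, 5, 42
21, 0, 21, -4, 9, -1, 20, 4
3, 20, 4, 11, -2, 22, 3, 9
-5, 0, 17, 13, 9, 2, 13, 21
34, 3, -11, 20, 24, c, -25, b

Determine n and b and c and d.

Row 2 has 19 + 10 + 13 + 5 + 18 + 5 + 11 = 81; the blank must be 70 − 81 = -11.
Column 8 has 4 − 11 − 8 + 42 + 4 + 9 + 21 = 61; the blank must be 70 − 61 = 9.
Row 8 has 34 + 3 − 11 + 20 + 24 − 25 + 9 = 54; the blank must be 70 − 54 = 16.
Row 1 has -1 + 20 − 5 + 12 + 0 + 22 + 4 = 52; the blank must be 70 − 52 = 18.

n = -11, b = 9, c = 16, d = 18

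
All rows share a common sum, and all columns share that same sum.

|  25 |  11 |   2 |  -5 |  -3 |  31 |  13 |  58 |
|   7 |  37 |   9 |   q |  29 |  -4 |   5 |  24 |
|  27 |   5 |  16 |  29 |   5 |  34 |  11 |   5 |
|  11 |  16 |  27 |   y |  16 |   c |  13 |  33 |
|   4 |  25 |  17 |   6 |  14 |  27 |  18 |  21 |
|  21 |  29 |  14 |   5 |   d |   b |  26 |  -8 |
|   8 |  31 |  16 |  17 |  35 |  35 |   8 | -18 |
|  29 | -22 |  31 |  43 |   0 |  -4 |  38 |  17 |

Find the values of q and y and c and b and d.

Rows 1 and 3 both sum to 132, so that's the common total.
Column 5 has -3 + 29 + 5 + 16 + 14 + 35 + 0 = 96; the blank must be 132 − 96 = 36.
Row 6 has 21 + 29 + 14 + 5 + 36 + 26 − 8 = 123; the blank must be 132 − 123 = 9.
Row 2 has 7 + 37 + 9 + 29 − 4 + 5 + 24 = 107; the blank must be 132 − 107 = 25.
Column 4 has -5 + 25 + 29 + 6 + 5 + 17 + 43 = 120; the blank must be 132 − 120 = 12.
Row 4 has 11 + 16 + 27 + 12 + 16 + 13 + 33 = 128; the blank must be 132 − 128 = 4.

q = 25, y = 12, c = 4, b = 9, d = 36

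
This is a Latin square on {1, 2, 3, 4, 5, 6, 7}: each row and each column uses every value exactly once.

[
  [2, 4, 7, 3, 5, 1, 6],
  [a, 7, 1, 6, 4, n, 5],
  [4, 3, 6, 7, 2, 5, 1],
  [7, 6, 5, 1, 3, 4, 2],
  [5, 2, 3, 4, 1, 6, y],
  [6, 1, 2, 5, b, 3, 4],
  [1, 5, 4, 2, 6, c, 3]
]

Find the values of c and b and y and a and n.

c = 7, b = 7, y = 7, a = 3, n = 2

For row 7, column 6: row 7 already has {1, 2, 3, 4, 5, 6}; that leaves 7.
Cell (2,6): column 6 already has {1, 3, 4, 5, 6, 7} → 2.
For row 6, column 5: row 6 already has {1, 2, 3, 4, 5, 6}; that leaves 7.
For row 5, column 7: row 5 already has {1, 2, 3, 4, 5, 6}; that leaves 7.
Cell (2,1): row 2 already has {1, 2, 4, 5, 6, 7} → 3.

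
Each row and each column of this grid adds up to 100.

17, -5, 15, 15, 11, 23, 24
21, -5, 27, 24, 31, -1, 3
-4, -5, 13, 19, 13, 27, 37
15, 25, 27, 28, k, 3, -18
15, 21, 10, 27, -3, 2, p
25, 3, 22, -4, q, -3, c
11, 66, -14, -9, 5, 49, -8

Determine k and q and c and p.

Row 5 has 15 + 21 + 10 + 27 − 3 + 2 = 72; the blank must be 100 − 72 = 28.
Column 7 has 24 + 3 + 37 − 18 + 28 − 8 = 66; the blank must be 100 − 66 = 34.
Row 6 has 25 + 3 + 22 − 4 − 3 + 34 = 77; the blank must be 100 − 77 = 23.
Row 4 has 15 + 25 + 27 + 28 + 3 − 18 = 80; the blank must be 100 − 80 = 20.

k = 20, q = 23, c = 34, p = 28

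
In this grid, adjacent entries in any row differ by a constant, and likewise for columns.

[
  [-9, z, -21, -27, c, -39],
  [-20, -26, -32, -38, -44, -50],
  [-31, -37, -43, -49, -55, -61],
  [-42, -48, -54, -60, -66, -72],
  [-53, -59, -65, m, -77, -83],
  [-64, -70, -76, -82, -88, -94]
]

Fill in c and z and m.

c = -33, z = -15, m = -71

Along each row the entries change by -6 per step; down each column they change by -11.
Row 1: from -9 at column 1, stepping by -6 to column 5 gives -33.
Row 1: from -9 at column 1, stepping by -6 to column 2 gives -15.
Row 5: from -53 at column 1, stepping by -6 to column 4 gives -71.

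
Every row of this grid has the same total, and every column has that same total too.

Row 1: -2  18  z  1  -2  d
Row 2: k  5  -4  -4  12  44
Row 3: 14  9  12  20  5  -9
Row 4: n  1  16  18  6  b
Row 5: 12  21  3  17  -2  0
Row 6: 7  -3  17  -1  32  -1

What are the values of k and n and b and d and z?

Rows 3 and 5 both sum to 51, so that's the common total.
Column 3 has -4 + 12 + 16 + 3 + 17 = 44; the blank must be 51 − 44 = 7.
Row 1 has -2 + 18 + 7 + 1 − 2 = 22; the blank must be 51 − 22 = 29.
Row 2 has 5 − 4 − 4 + 12 + 44 = 53; the blank must be 51 − 53 = -2.
Column 1 has -2 − 2 + 14 + 12 + 7 = 29; the blank must be 51 − 29 = 22.
Row 4 has 22 + 1 + 16 + 18 + 6 = 63; the blank must be 51 − 63 = -12.

k = -2, n = 22, b = -12, d = 29, z = 7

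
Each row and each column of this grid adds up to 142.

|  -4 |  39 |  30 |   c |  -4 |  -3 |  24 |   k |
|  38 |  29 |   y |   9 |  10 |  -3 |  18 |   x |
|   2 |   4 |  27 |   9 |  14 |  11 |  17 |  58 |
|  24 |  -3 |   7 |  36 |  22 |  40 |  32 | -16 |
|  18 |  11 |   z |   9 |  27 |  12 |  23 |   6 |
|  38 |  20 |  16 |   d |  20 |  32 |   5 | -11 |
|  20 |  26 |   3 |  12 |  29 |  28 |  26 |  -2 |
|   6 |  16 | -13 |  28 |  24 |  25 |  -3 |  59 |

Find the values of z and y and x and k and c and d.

z = 36, y = 36, x = 5, k = 43, c = 17, d = 22

Row 5: 18 + 11 + 9 + 27 + 12 + 23 + 6 = 106, so its missing entry is 142 − 106 = 36.
Column 3: 30 + 27 + 7 + 36 + 16 + 3 − 13 = 106, so its missing entry is 142 − 106 = 36.
Row 2: 38 + 29 + 36 + 9 + 10 − 3 + 18 = 137, so its missing entry is 142 − 137 = 5.
Column 8: 5 + 58 − 16 + 6 − 11 − 2 + 59 = 99, so its missing entry is 142 − 99 = 43.
Row 1: -4 + 39 + 30 − 4 − 3 + 24 + 43 = 125, so its missing entry is 142 − 125 = 17.
Row 6: 38 + 20 + 16 + 20 + 32 + 5 − 11 = 120, so its missing entry is 142 − 120 = 22.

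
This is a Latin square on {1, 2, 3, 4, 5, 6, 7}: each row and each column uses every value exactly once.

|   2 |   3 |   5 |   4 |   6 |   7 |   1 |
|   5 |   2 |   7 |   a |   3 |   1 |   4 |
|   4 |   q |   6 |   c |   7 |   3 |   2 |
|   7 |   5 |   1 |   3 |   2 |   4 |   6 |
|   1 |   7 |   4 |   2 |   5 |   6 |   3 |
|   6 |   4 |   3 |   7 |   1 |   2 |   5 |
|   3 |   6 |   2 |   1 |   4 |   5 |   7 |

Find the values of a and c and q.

a = 6, c = 5, q = 1

Cell (2,4): row 2 already has {1, 2, 3, 4, 5, 7} → 6.
At (row 3, col 4): column 4 already has {1, 2, 3, 4, 6, 7}, so the value is 5.
At (row 3, col 2): row 3 already has {2, 3, 4, 5, 6, 7}, so the value is 1.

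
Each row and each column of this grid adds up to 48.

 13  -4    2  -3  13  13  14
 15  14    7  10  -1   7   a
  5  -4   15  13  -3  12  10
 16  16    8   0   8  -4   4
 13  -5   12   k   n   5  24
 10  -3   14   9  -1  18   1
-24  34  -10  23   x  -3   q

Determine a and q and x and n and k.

a = -4, q = -1, x = 29, n = 3, k = -4

Column 4: -3 + 10 + 13 + 0 + 9 + 23 = 52, so its missing entry is 48 − 52 = -4.
Row 5: 13 − 5 + 12 − 4 + 5 + 24 = 45, so its missing entry is 48 − 45 = 3.
Column 5: 13 − 1 − 3 + 8 + 3 − 1 = 19, so its missing entry is 48 − 19 = 29.
Row 7: -24 + 34 − 10 + 23 + 29 − 3 = 49, so its missing entry is 48 − 49 = -1.
Row 2: 15 + 14 + 7 + 10 − 1 + 7 = 52, so its missing entry is 48 − 52 = -4.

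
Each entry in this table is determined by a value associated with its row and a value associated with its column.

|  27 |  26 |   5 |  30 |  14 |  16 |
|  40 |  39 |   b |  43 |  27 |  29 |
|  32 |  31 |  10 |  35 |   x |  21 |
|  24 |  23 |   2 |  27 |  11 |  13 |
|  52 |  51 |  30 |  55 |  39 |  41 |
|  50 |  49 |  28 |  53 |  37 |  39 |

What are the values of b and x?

b = 18, x = 19

The difference between any two rows is the same in every column — this is an addition table with the headers hidden.
Row 2 minus row 1 is 43 − 30 = 13, so its entry in column 3 is 5 + 13 = 18.
Row 3 minus row 1 is 35 − 30 = 5, so its entry in column 5 is 14 + 5 = 19.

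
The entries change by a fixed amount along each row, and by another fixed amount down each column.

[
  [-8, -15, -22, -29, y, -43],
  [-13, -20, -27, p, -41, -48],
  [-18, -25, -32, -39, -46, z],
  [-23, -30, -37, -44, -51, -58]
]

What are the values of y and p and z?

Along each row the entries change by -7 per step; down each column they change by -5.
Row 1: from -8 at column 1, stepping by -7 to column 5 gives -36.
Row 2: from -13 at column 1, stepping by -7 to column 4 gives -34.
Row 3: from -18 at column 1, stepping by -7 to column 6 gives -53.

y = -36, p = -34, z = -53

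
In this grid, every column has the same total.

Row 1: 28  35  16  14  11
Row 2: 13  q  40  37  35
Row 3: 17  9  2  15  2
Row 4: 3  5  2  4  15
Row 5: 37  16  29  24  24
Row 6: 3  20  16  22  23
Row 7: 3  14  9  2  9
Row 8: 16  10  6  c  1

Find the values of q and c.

Columns 1 and 5 both add up to 120, so every column sums to 120.
Column 2: 35 + 9 + 5 + 16 + 20 + 14 + 10 = 109, so the missing entry is 120 − 109 = 11.
Column 4: 14 + 37 + 15 + 4 + 24 + 22 + 2 = 118, so the missing entry is 120 − 118 = 2.

q = 11, c = 2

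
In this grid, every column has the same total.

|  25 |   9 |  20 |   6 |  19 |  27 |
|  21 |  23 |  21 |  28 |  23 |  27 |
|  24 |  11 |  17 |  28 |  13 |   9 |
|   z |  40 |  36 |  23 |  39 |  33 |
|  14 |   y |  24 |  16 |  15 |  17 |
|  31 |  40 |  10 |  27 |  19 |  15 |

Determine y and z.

y = 5, z = 13

Columns 3 and 5 both add up to 128, so every column sums to 128.
Column 2: 9 + 23 + 11 + 40 + 40 = 123, so the missing entry is 128 − 123 = 5.
Column 1: 25 + 21 + 24 + 14 + 31 = 115, so the missing entry is 128 − 115 = 13.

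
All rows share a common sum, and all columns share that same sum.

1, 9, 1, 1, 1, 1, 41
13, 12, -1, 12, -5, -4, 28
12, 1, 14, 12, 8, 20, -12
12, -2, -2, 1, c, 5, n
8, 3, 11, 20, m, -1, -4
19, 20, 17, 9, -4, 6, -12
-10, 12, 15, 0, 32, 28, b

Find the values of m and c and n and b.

m = 18, c = 5, n = 36, b = -22

Rows 1 and 2 both sum to 55, so that's the common total.
Row 5 has 8 + 3 + 11 + 20 − 1 − 4 = 37; the blank must be 55 − 37 = 18.
Row 7 has -10 + 12 + 15 + 0 + 32 + 28 = 77; the blank must be 55 − 77 = -22.
Column 5 has 1 − 5 + 8 + 18 − 4 + 32 = 50; the blank must be 55 − 50 = 5.
Row 4 has 12 − 2 − 2 + 1 + 5 + 5 = 19; the blank must be 55 − 19 = 36.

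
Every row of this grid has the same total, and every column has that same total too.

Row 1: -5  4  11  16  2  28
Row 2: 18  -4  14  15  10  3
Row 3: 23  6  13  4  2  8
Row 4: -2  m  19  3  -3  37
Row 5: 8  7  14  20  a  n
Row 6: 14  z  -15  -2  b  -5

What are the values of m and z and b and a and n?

Rows 1 and 2 both sum to 56, so that's the common total.
Row 4: -2 + 19 + 3 − 3 + 37 = 54, so its missing entry is 56 − 54 = 2.
Column 2: 4 − 4 + 6 + 2 + 7 = 15, so its missing entry is 56 − 15 = 41.
Row 6: 14 + 41 − 15 − 2 − 5 = 33, so its missing entry is 56 − 33 = 23.
Column 5: 2 + 10 + 2 − 3 + 23 = 34, so its missing entry is 56 − 34 = 22.
Row 5: 8 + 7 + 14 + 20 + 22 = 71, so its missing entry is 56 − 71 = -15.

m = 2, z = 41, b = 23, a = 22, n = -15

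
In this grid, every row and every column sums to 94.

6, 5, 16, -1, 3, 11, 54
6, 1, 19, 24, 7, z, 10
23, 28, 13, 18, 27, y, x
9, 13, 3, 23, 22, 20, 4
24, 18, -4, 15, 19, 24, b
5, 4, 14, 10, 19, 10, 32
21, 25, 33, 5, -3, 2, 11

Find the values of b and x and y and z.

The known cells in row 5 total 96, leaving 94 − 96 = -2 for the blank.
The known cells in column 7 total 109, leaving 94 − 109 = -15 for the blank.
The known cells in row 3 total 94, leaving 94 − 94 = 0 for the blank.
The known cells in row 2 total 67, leaving 94 − 67 = 27 for the blank.

b = -2, x = -15, y = 0, z = 27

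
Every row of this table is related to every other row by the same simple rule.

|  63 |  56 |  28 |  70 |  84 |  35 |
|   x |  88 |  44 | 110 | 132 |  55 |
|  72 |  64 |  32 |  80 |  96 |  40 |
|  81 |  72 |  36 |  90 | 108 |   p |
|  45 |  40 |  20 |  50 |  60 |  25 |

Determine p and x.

p = 45, x = 99

Each row is a constant multiple of every other row — this is a multiplication table with the headers hidden.
Row 4 is 36/28 = 9/7 times row 1, so its entry in column 6 is 35 × 9/7 = 45.
Row 2 is 44/28 = 11/7 times row 1, so its entry in column 1 is 63 × 11/7 = 99.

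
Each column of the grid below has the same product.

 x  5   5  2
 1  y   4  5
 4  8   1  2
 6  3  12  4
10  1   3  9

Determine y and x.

Columns 3 and 4 each multiply to 720, so every column has product 720.
Column 2: 5×8×3×1 = 120, so the missing entry is 720 ÷ 120 = 6.
Column 1: 1×4×6×10 = 240, so the missing entry is 720 ÷ 240 = 3.

y = 6, x = 3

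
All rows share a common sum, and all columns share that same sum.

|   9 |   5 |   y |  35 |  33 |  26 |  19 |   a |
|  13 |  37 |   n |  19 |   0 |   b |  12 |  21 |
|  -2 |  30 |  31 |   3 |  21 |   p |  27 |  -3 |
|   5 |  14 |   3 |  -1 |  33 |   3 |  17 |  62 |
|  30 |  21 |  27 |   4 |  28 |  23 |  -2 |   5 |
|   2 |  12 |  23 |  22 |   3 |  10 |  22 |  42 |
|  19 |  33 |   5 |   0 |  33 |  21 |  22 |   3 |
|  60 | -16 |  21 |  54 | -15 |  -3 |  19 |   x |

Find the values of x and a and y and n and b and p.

x = 16, a = -10, y = 19, n = 7, b = 27, p = 29

Rows 4 and 5 both sum to 136, so that's the common total.
The known cells in row 8 total 120, leaving 136 − 120 = 16 for the blank.
The known cells in column 8 total 146, leaving 136 − 146 = -10 for the blank.
The known cells in row 1 total 117, leaving 136 − 117 = 19 for the blank.
The known cells in column 3 total 129, leaving 136 − 129 = 7 for the blank.
The known cells in row 2 total 109, leaving 136 − 109 = 27 for the blank.
The known cells in row 3 total 107, leaving 136 − 107 = 29 for the blank.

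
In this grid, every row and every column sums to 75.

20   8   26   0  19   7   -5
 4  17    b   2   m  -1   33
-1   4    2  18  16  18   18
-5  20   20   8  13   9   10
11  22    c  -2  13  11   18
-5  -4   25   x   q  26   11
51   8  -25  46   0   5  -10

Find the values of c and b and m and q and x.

The known cells in row 5 total 73, leaving 75 − 73 = 2 for the blank.
The known cells in column 3 total 50, leaving 75 − 50 = 25 for the blank.
The known cells in row 2 total 80, leaving 75 − 80 = -5 for the blank.
The known cells in column 5 total 56, leaving 75 − 56 = 19 for the blank.
The known cells in row 6 total 72, leaving 75 − 72 = 3 for the blank.

c = 2, b = 25, m = -5, q = 19, x = 3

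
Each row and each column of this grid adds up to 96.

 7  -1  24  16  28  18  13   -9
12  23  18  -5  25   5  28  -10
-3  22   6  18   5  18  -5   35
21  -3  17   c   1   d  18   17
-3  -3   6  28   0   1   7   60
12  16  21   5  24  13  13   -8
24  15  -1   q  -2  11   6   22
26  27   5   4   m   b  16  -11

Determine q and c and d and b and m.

q = 21, c = 9, d = 16, b = 14, m = 15

Column 5: 28 + 25 + 5 + 1 + 0 + 24 − 2 = 81, so its missing entry is 96 − 81 = 15.
Row 8: 26 + 27 + 5 + 4 + 15 + 16 − 11 = 82, so its missing entry is 96 − 82 = 14.
Row 7: 24 + 15 − 1 − 2 + 11 + 6 + 22 = 75, so its missing entry is 96 − 75 = 21.
Column 4: 16 − 5 + 18 + 28 + 5 + 21 + 4 = 87, so its missing entry is 96 − 87 = 9.
Row 4: 21 − 3 + 17 + 9 + 1 + 18 + 17 = 80, so its missing entry is 96 − 80 = 16.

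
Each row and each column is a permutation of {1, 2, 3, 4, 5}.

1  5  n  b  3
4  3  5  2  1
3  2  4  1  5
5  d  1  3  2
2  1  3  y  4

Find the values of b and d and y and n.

At (row 4, col 2): row 4 already has {1, 2, 3, 5}, so the value is 4.
For row 1, column 3: column 3 already has {1, 3, 4, 5}; that leaves 2.
For row 1, column 4: row 1 already has {1, 2, 3, 5}; that leaves 4.
At (row 5, col 4): row 5 already has {1, 2, 3, 4}, so the value is 5.

b = 4, d = 4, y = 5, n = 2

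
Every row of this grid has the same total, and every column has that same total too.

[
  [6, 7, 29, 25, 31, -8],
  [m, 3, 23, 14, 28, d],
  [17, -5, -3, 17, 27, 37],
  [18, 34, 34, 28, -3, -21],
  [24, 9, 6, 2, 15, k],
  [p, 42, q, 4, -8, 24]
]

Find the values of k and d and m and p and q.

k = 34, d = 24, m = -2, p = 27, q = 1

Rows 1 and 3 both sum to 90, so that's the common total.
The known cells in row 5 total 56, leaving 90 − 56 = 34 for the blank.
The known cells in column 6 total 66, leaving 90 − 66 = 24 for the blank.
The known cells in row 2 total 92, leaving 90 − 92 = -2 for the blank.
The known cells in column 1 total 63, leaving 90 − 63 = 27 for the blank.
The known cells in row 6 total 89, leaving 90 − 89 = 1 for the blank.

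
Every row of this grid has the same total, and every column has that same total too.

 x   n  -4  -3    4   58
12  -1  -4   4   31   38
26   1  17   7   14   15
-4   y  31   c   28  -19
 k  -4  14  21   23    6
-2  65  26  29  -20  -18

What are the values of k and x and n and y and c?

k = 20, x = 28, n = -3, y = 22, c = 22

Rows 2 and 3 both sum to 80, so that's the common total.
Row 5: -4 + 14 + 21 + 23 + 6 = 60, so its missing entry is 80 − 60 = 20.
Column 1: 12 + 26 − 4 + 20 − 2 = 52, so its missing entry is 80 − 52 = 28.
Row 1: 28 − 4 − 3 + 4 + 58 = 83, so its missing entry is 80 − 83 = -3.
Column 2: -3 − 1 + 1 − 4 + 65 = 58, so its missing entry is 80 − 58 = 22.
Row 4: -4 + 22 + 31 + 28 − 19 = 58, so its missing entry is 80 − 58 = 22.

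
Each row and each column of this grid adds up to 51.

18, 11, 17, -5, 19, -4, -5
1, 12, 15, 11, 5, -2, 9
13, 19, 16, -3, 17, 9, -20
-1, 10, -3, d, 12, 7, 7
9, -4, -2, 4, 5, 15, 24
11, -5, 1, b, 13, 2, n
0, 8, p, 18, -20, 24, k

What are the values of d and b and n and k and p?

d = 19, b = 7, n = 22, k = 14, p = 7

The known cells in column 3 total 44, leaving 51 − 44 = 7 for the blank.
The known cells in row 7 total 37, leaving 51 − 37 = 14 for the blank.
The known cells in row 4 total 32, leaving 51 − 32 = 19 for the blank.
The known cells in column 7 total 29, leaving 51 − 29 = 22 for the blank.
The known cells in row 6 total 44, leaving 51 − 44 = 7 for the blank.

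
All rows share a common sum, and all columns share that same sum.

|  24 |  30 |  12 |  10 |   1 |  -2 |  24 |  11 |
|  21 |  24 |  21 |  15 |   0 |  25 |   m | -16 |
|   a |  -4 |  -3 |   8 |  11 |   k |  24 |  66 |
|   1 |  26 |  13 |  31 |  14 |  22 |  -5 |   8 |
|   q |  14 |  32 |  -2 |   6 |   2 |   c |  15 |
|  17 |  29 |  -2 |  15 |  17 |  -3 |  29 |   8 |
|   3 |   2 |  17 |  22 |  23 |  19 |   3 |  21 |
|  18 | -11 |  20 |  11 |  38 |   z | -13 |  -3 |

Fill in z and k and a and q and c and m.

z = 50, k = -3, a = 11, q = 15, c = 28, m = 20

Rows 1 and 4 both sum to 110, so that's the common total.
Row 2: 21 + 24 + 21 + 15 + 0 + 25 − 16 = 90, so its missing entry is 110 − 90 = 20.
Column 7: 24 + 20 + 24 − 5 + 29 + 3 − 13 = 82, so its missing entry is 110 − 82 = 28.
Row 5: 14 + 32 − 2 + 6 + 2 + 28 + 15 = 95, so its missing entry is 110 − 95 = 15.
Column 1: 24 + 21 + 1 + 15 + 17 + 3 + 18 = 99, so its missing entry is 110 − 99 = 11.
Row 8: 18 − 11 + 20 + 11 + 38 − 13 − 3 = 60, so its missing entry is 110 − 60 = 50.
Row 3: 11 − 4 − 3 + 8 + 11 + 24 + 66 = 113, so its missing entry is 110 − 113 = -3.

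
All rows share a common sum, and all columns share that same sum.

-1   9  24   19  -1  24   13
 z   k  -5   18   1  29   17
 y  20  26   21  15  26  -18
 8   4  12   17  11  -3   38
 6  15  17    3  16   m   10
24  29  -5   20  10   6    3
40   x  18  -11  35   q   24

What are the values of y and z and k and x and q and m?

Rows 1 and 4 both sum to 87, so that's the common total.
The known cells in row 3 total 90, leaving 87 − 90 = -3 for the blank.
The known cells in row 5 total 67, leaving 87 − 67 = 20 for the blank.
The known cells in column 6 total 102, leaving 87 − 102 = -15 for the blank.
The known cells in row 7 total 91, leaving 87 − 91 = -4 for the blank.
The known cells in column 2 total 73, leaving 87 − 73 = 14 for the blank.
The known cells in row 2 total 74, leaving 87 − 74 = 13 for the blank.

y = -3, z = 13, k = 14, x = -4, q = -15, m = 20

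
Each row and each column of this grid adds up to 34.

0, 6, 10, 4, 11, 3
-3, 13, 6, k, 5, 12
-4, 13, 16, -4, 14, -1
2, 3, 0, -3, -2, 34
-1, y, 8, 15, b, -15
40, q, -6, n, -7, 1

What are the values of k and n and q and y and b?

k = 1, n = 21, q = -15, y = 14, b = 13

Column 5 has 11 + 5 + 14 − 2 − 7 = 21; the blank must be 34 − 21 = 13.
Row 5 has -1 + 8 + 15 + 13 − 15 = 20; the blank must be 34 − 20 = 14.
Column 2 has 6 + 13 + 13 + 3 + 14 = 49; the blank must be 34 − 49 = -15.
Row 6 has 40 − 15 − 6 − 7 + 1 = 13; the blank must be 34 − 13 = 21.
Row 2 has -3 + 13 + 6 + 5 + 12 = 33; the blank must be 34 − 33 = 1.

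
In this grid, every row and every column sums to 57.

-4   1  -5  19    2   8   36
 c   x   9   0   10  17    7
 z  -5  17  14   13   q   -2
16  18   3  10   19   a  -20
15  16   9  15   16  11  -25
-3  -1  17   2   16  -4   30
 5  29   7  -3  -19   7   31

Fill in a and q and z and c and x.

The known cells in column 2 total 58, leaving 57 − 58 = -1 for the blank.
The known cells in row 2 total 42, leaving 57 − 42 = 15 for the blank.
The known cells in column 1 total 44, leaving 57 − 44 = 13 for the blank.
The known cells in row 3 total 50, leaving 57 − 50 = 7 for the blank.
The known cells in row 4 total 46, leaving 57 − 46 = 11 for the blank.

a = 11, q = 7, z = 13, c = 15, x = -1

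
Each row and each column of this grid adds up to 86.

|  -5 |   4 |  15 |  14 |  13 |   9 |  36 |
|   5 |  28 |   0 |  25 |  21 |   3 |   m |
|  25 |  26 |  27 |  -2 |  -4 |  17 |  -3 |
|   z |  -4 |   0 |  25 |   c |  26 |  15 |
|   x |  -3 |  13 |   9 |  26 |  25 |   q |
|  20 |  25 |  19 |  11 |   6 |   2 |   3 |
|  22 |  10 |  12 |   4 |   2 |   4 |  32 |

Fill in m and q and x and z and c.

m = 4, q = -1, x = 17, z = 2, c = 22

Column 5 has 13 + 21 − 4 + 26 + 6 + 2 = 64; the blank must be 86 − 64 = 22.
Row 4 has -4 + 0 + 25 + 22 + 26 + 15 = 84; the blank must be 86 − 84 = 2.
Column 1 has -5 + 5 + 25 + 2 + 20 + 22 = 69; the blank must be 86 − 69 = 17.
Row 5 has 17 − 3 + 13 + 9 + 26 + 25 = 87; the blank must be 86 − 87 = -1.
Row 2 has 5 + 28 + 0 + 25 + 21 + 3 = 82; the blank must be 86 − 82 = 4.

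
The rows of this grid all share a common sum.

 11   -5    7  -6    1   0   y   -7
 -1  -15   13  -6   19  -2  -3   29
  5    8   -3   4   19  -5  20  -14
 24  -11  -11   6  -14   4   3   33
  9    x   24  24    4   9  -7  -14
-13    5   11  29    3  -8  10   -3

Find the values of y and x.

Rows 2 and 3 both add up to 34, so every row sums to 34.
Row 1: 11 − 5 + 7 − 6 + 1 + 0 − 7 = 1, so the missing entry is 34 − 1 = 33.
Row 5: 9 + 24 + 24 + 4 + 9 − 7 − 14 = 49, so the missing entry is 34 − 49 = -15.

y = 33, x = -15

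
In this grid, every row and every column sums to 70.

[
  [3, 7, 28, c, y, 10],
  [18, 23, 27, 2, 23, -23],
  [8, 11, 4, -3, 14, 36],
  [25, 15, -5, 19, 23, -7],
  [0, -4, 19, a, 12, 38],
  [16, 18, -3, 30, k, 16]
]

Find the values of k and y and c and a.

The known cells in row 6 total 77, leaving 70 − 77 = -7 for the blank.
The known cells in column 5 total 65, leaving 70 − 65 = 5 for the blank.
The known cells in row 1 total 53, leaving 70 − 53 = 17 for the blank.
The known cells in row 5 total 65, leaving 70 − 65 = 5 for the blank.

k = -7, y = 5, c = 17, a = 5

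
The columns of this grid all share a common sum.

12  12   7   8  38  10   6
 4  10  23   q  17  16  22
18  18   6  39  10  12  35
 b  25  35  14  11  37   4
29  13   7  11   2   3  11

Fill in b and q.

b = 15, q = 6

The complete columns each total 78.
Column 1 is missing 78 − 63 = 15 (since 12 + 4 + 18 + 29 = 63).
Column 4 is missing 78 − 72 = 6 (since 8 + 39 + 14 + 11 = 72).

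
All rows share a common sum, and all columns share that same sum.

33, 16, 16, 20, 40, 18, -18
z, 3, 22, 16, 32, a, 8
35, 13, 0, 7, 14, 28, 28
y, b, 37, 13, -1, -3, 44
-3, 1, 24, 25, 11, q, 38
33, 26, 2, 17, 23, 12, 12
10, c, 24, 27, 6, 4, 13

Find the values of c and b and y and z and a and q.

Rows 1 and 3 both sum to 125, so that's the common total.
The known cells in row 7 total 84, leaving 125 − 84 = 41 for the blank.
The known cells in column 2 total 100, leaving 125 − 100 = 25 for the blank.
The known cells in row 4 total 115, leaving 125 − 115 = 10 for the blank.
The known cells in row 5 total 96, leaving 125 − 96 = 29 for the blank.
The known cells in column 6 total 88, leaving 125 − 88 = 37 for the blank.
The known cells in row 2 total 118, leaving 125 − 118 = 7 for the blank.

c = 41, b = 25, y = 10, z = 7, a = 37, q = 29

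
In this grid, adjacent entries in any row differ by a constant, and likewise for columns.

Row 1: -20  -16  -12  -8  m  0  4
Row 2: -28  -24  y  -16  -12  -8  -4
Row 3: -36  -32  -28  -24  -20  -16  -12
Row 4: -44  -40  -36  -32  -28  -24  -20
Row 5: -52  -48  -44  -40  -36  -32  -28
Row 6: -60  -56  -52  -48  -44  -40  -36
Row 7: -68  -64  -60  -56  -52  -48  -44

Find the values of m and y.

Along each row the entries change by 4 per step; down each column they change by -8.
Row 1: from -20 at column 1, stepping by 4 to column 5 gives -4.
Row 2: from -28 at column 1, stepping by 4 to column 3 gives -20.

m = -4, y = -20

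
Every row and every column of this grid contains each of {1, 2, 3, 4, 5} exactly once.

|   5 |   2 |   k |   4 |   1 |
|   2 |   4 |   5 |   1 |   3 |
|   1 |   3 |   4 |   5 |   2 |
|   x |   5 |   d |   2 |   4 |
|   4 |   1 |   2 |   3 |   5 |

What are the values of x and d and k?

x = 3, d = 1, k = 3

At (row 1, col 3): row 1 already has {1, 2, 4, 5}, so the value is 3.
For row 4, column 3: column 3 already has {2, 3, 4, 5}; that leaves 1.
For row 4, column 1: row 4 already has {1, 2, 4, 5}; that leaves 3.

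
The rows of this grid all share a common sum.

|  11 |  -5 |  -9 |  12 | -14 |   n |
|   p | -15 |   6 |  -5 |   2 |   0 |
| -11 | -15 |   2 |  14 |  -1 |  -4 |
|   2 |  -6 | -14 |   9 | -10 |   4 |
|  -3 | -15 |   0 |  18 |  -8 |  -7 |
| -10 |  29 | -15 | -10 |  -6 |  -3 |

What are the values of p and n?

Row 3 sums to -15 and so does row 6; that's the common total.
In row 2 the known cells total -12, leaving -15 − (-12) = -3.
In row 1 the known cells total -5, leaving -15 − (-5) = -10.

p = -3, n = -10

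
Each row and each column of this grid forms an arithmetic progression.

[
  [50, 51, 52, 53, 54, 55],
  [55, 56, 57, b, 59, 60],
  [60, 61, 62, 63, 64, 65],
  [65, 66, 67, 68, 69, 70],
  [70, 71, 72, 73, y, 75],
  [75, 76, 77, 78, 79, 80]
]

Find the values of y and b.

Along each row the entries change by 1 per step; down each column they change by 5.
Row 5: from 70 at column 1, stepping by 1 to column 5 gives 74.
Row 2: from 55 at column 1, stepping by 1 to column 4 gives 58.

y = 74, b = 58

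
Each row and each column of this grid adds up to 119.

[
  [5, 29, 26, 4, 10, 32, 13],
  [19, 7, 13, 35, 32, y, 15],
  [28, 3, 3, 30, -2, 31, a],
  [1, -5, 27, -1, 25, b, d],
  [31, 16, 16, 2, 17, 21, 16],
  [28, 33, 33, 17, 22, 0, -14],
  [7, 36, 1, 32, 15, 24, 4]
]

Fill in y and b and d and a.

y = -2, b = 13, d = 59, a = 26

The known cells in row 3 total 93, leaving 119 − 93 = 26 for the blank.
The known cells in column 7 total 60, leaving 119 − 60 = 59 for the blank.
The known cells in row 4 total 106, leaving 119 − 106 = 13 for the blank.
The known cells in row 2 total 121, leaving 119 − 121 = -2 for the blank.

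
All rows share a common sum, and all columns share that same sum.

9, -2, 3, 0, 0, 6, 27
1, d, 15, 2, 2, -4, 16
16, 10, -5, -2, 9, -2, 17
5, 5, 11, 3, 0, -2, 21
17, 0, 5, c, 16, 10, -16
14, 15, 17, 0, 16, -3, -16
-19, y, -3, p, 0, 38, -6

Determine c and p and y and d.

c = 11, p = 29, y = 4, d = 11

Rows 1 and 3 both sum to 43, so that's the common total.
Row 2: 1 + 15 + 2 + 2 − 4 + 16 = 32, so its missing entry is 43 − 32 = 11.
Column 2: -2 + 11 + 10 + 5 + 0 + 15 = 39, so its missing entry is 43 − 39 = 4.
Row 7: -19 + 4 − 3 + 0 + 38 − 6 = 14, so its missing entry is 43 − 14 = 29.
Row 5: 17 + 0 + 5 + 16 + 10 − 16 = 32, so its missing entry is 43 − 32 = 11.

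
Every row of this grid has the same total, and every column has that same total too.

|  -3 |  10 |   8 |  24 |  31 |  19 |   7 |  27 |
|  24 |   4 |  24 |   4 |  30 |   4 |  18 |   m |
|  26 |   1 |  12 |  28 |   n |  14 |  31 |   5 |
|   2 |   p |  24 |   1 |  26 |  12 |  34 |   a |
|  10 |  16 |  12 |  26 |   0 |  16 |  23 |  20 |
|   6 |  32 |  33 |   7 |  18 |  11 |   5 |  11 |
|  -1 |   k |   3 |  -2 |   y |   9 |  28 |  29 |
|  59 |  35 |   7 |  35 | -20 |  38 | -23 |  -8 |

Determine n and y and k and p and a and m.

Rows 1 and 5 both sum to 123, so that's the common total.
Row 3 has 26 + 1 + 12 + 28 + 14 + 31 + 5 = 117; the blank must be 123 − 117 = 6.
Column 5 has 31 + 30 + 6 + 26 + 0 + 18 − 20 = 91; the blank must be 123 − 91 = 32.
Row 7 has -1 + 3 − 2 + 32 + 9 + 28 + 29 = 98; the blank must be 123 − 98 = 25.
Column 2 has 10 + 4 + 1 + 16 + 32 + 25 + 35 = 123; the blank must be 123 − 123 = 0.
Row 4 has 2 + 0 + 24 + 1 + 26 + 12 + 34 = 99; the blank must be 123 − 99 = 24.
Row 2 has 24 + 4 + 24 + 4 + 30 + 4 + 18 = 108; the blank must be 123 − 108 = 15.

n = 6, y = 32, k = 25, p = 0, a = 24, m = 15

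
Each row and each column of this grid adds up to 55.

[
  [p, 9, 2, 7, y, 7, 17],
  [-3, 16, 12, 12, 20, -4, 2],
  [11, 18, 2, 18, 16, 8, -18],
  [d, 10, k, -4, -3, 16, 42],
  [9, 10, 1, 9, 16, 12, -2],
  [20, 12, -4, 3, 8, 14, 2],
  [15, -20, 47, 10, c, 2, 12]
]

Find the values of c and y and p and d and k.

The known cells in row 7 total 66, leaving 55 − 66 = -11 for the blank.
The known cells in column 5 total 46, leaving 55 − 46 = 9 for the blank.
The known cells in row 1 total 51, leaving 55 − 51 = 4 for the blank.
The known cells in column 1 total 56, leaving 55 − 56 = -1 for the blank.
The known cells in row 4 total 60, leaving 55 − 60 = -5 for the blank.

c = -11, y = 9, p = 4, d = -1, k = -5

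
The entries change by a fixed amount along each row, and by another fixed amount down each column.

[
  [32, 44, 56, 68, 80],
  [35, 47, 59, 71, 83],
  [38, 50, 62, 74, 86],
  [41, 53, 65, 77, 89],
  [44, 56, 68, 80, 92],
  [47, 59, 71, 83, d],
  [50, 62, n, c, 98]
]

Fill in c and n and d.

c = 86, n = 74, d = 95

Along each row the entries change by 12 per step; down each column they change by 3.
Row 7: from 50 at column 1, stepping by 12 to column 4 gives 86.
Row 7: from 50 at column 1, stepping by 12 to column 3 gives 74.
Row 6: from 47 at column 1, stepping by 12 to column 5 gives 95.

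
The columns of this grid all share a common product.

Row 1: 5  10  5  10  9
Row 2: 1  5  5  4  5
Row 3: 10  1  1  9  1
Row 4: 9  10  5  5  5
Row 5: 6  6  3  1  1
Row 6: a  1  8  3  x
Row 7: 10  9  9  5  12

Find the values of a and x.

a = 1, x = 10

Columns 3 and 4 each multiply to 27000, so every column has product 27000.
Column 1: 5×1×10×9×6×10 = 27000, so the missing entry is 27000 ÷ 27000 = 1.
Column 5: 9×5×1×5×1×12 = 2700, so the missing entry is 27000 ÷ 2700 = 10.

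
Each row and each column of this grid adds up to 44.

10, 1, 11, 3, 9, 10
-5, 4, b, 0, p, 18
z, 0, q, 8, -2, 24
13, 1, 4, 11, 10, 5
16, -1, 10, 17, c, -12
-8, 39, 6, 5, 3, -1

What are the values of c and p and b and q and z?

c = 14, p = 10, b = 17, q = -4, z = 18

Row 5 has 16 − 1 + 10 + 17 − 12 = 30; the blank must be 44 − 30 = 14.
Column 1 has 10 − 5 + 13 + 16 − 8 = 26; the blank must be 44 − 26 = 18.
Column 5 has 9 − 2 + 10 + 14 + 3 = 34; the blank must be 44 − 34 = 10.
Row 2 has -5 + 4 + 0 + 10 + 18 = 27; the blank must be 44 − 27 = 17.
Row 3 has 18 + 0 + 8 − 2 + 24 = 48; the blank must be 44 − 48 = -4.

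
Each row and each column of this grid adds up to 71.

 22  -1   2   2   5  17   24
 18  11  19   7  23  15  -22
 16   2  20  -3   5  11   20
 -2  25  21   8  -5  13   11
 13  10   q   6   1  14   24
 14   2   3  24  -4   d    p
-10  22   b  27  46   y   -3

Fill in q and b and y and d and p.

The known cells in row 5 total 68, leaving 71 − 68 = 3 for the blank.
The known cells in column 3 total 68, leaving 71 − 68 = 3 for the blank.
The known cells in row 7 total 85, leaving 71 − 85 = -14 for the blank.
The known cells in column 6 total 56, leaving 71 − 56 = 15 for the blank.
The known cells in row 6 total 54, leaving 71 − 54 = 17 for the blank.

q = 3, b = 3, y = -14, d = 15, p = 17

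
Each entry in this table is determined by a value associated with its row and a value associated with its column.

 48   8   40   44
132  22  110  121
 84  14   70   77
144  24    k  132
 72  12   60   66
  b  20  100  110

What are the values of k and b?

k = 120, b = 120

Each row is a constant multiple of every other row — this is a multiplication table with the headers hidden.
Row 4 is 24/8 = 3/1 times row 1, so its entry in column 3 is 40 × 3/1 = 120.
Row 6 is 20/8 = 5/2 times row 1, so its entry in column 1 is 48 × 5/2 = 120.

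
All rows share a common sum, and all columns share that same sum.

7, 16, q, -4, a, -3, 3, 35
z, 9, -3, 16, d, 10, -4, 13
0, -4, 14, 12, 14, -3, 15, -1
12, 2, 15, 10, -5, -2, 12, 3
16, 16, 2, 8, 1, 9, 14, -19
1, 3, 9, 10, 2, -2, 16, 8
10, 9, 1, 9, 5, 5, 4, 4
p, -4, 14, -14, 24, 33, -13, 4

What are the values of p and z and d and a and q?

Rows 3 and 4 both sum to 47, so that's the common total.
Row 8 has -4 + 14 − 14 + 24 + 33 − 13 + 4 = 44; the blank must be 47 − 44 = 3.
Column 3 has -3 + 14 + 15 + 2 + 9 + 1 + 14 = 52; the blank must be 47 − 52 = -5.
Row 1 has 7 + 16 − 5 − 4 − 3 + 3 + 35 = 49; the blank must be 47 − 49 = -2.
Column 5 has -2 + 14 − 5 + 1 + 2 + 5 + 24 = 39; the blank must be 47 − 39 = 8.
Row 2 has 9 − 3 + 16 + 8 + 10 − 4 + 13 = 49; the blank must be 47 − 49 = -2.

p = 3, z = -2, d = 8, a = -2, q = -5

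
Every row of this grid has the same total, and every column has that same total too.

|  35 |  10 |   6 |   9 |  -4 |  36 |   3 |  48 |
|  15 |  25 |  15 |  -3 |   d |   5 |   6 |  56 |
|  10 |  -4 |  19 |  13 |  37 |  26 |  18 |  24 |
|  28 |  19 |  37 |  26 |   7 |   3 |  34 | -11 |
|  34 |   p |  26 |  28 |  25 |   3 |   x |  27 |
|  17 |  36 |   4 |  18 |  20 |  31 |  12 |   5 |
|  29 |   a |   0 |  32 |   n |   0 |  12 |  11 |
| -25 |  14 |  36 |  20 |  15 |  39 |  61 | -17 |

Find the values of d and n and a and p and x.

Rows 1 and 3 both sum to 143, so that's the common total.
The known cells in column 7 total 146, leaving 143 − 146 = -3 for the blank.
The known cells in row 2 total 119, leaving 143 − 119 = 24 for the blank.
The known cells in column 5 total 124, leaving 143 − 124 = 19 for the blank.
The known cells in row 7 total 103, leaving 143 − 103 = 40 for the blank.
The known cells in row 5 total 140, leaving 143 − 140 = 3 for the blank.

d = 24, n = 19, a = 40, p = 3, x = -3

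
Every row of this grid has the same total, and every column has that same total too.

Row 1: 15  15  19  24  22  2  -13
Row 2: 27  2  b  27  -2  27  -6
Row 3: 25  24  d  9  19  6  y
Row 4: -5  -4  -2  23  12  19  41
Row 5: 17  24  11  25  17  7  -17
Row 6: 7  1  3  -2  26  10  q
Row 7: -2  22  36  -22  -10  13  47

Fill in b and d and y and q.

Rows 1 and 4 both sum to 84, so that's the common total.
Row 2: 27 + 2 + 27 − 2 + 27 − 6 = 75, so its missing entry is 84 − 75 = 9.
Row 6: 7 + 1 + 3 − 2 + 26 + 10 = 45, so its missing entry is 84 − 45 = 39.
Column 7: -13 − 6 + 41 − 17 + 39 + 47 = 91, so its missing entry is 84 − 91 = -7.
Row 3: 25 + 24 + 9 + 19 + 6 − 7 = 76, so its missing entry is 84 − 76 = 8.

b = 9, d = 8, y = -7, q = 39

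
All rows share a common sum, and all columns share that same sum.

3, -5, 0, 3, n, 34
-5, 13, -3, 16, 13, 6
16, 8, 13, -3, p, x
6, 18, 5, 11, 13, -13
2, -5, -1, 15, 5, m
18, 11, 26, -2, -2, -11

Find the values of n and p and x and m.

n = 5, p = 6, x = 0, m = 24

Rows 2 and 4 both sum to 40, so that's the common total.
The known cells in row 5 total 16, leaving 40 − 16 = 24 for the blank.
The known cells in column 6 total 40, leaving 40 − 40 = 0 for the blank.
The known cells in row 3 total 34, leaving 40 − 34 = 6 for the blank.
The known cells in row 1 total 35, leaving 40 − 35 = 5 for the blank.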